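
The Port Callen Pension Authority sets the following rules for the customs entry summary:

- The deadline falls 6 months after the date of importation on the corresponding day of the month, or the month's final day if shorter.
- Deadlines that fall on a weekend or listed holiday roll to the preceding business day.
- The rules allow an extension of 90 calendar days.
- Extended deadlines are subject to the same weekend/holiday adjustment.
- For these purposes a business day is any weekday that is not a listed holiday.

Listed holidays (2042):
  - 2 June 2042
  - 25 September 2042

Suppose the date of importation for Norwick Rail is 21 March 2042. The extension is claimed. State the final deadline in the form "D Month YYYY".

18 December 2042

6 months from 21 March 2042 is 21 September 2042.
Because 21 September 2042 is a Sunday, the deadline becomes 19 September 2042 (Friday).
Applying the 90-calendar-day extension: 19 September 2042 + 90 days = 18 December 2042.
18 December 2042 (Thursday) is already a business day.
Deadline: 18 December 2042.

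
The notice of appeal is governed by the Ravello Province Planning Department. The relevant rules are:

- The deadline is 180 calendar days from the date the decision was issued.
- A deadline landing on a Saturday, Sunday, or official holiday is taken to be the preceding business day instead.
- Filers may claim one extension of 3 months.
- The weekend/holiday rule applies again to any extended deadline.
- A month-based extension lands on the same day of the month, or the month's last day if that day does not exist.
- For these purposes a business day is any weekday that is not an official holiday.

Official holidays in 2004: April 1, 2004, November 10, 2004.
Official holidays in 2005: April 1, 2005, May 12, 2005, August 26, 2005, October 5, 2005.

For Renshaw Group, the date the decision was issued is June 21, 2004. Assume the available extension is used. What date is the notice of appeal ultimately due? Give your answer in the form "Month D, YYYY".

March 17, 2005

From June 21, 2004, 180 calendar days later is December 18, 2004.
December 18, 2004 is a Saturday, so it moves to the preceding business day, December 17, 2004 (Friday).
Applying the 3 months extension: 3 months after December 17, 2004 is March 17, 2005.
March 17, 2005 falls on a Thursday, which is a business day, so no adjustment is needed.
Deadline: March 17, 2005.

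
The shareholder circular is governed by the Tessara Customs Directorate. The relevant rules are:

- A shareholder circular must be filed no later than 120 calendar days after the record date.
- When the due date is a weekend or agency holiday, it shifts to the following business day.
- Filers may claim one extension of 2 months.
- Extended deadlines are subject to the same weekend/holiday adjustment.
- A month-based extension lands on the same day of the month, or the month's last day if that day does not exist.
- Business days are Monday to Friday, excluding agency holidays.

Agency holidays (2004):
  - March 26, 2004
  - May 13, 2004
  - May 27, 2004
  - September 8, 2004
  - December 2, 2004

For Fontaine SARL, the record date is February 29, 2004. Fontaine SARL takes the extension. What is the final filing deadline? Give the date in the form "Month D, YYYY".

August 30, 2004

From February 29, 2004, 120 calendar days later is June 28, 2004.
June 28, 2004 is a Monday and not a listed holiday, so it stands.
Add 2 months to June 28, 2004: August 28, 2004.
August 28, 2004 falls on a Saturday. Rolling to the next business day gives August 30, 2004, a Monday.
Final deadline: August 30, 2004.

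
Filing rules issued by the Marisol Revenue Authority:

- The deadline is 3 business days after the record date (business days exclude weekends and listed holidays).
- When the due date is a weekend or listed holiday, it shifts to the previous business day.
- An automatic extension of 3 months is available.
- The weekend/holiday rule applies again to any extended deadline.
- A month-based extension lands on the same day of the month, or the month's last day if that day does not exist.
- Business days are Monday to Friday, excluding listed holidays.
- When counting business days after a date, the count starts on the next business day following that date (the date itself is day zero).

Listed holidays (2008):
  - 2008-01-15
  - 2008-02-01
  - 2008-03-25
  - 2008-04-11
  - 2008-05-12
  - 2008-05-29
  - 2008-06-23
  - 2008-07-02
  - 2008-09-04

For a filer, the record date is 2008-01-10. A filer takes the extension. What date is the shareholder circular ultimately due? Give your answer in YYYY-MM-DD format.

2008-04-16

Counting 3 business days after 2008-01-10 (skipping weekends and listed holidays) reaches 2008-01-16.
Since 2008-01-16 is a Wednesday and not a holiday, the date is unchanged.
The 3 months extension carries 2008-01-16 to 2008-04-16.
2008-04-16 falls on a Wednesday, which is a business day, so no adjustment is needed.
Final deadline: 2008-04-16.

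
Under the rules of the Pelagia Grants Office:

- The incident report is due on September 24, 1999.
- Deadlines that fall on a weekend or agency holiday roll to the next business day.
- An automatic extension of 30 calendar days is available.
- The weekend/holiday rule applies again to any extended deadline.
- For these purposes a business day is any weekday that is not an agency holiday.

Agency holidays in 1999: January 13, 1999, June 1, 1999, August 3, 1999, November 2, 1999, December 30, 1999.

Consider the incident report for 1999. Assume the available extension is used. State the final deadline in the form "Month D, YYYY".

Start from the fixed due date, September 24, 1999.
September 24, 1999 (Friday) is already a business day.
Add the 30 calendar-day extension to September 24, 1999: October 24, 1999.
October 24, 1999 is a Sunday; the next business day is October 25, 1999 (Monday).
So the filing is due October 25, 1999.

October 25, 1999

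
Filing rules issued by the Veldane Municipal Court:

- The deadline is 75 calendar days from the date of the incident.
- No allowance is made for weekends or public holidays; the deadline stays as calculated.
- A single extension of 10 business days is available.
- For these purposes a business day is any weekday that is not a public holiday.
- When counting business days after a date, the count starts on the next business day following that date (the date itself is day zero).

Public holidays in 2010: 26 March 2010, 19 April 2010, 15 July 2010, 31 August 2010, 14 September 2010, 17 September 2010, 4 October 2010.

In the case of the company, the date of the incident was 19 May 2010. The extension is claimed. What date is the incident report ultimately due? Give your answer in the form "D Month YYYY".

16 August 2010

Trigger date 19 May 2010 + 75 calendar days = 2 August 2010.
No adjustment is made for weekends or holidays, so 2 August 2010 stands.
Applying the 10-business-day extension: 10 business days after 2 August 2010 is 16 August 2010.
No adjustment is made for weekends or holidays, so 16 August 2010 stands.
So the filing is due 16 August 2010.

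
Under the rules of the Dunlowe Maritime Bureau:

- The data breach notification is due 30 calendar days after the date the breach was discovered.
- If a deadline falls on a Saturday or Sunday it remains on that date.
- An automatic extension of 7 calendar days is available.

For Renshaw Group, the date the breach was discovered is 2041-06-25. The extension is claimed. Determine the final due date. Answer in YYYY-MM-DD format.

2041-08-01

Adding 30 calendar days to 2041-06-25 gives 2041-07-25.
2041-07-25 is a Thursday; no weekend or holiday adjustment applies.
Applying the 7-calendar-day extension: 2041-07-25 + 7 days = 2041-08-01.
No adjustment is made for weekends or holidays, so 2041-08-01 stands.
The final due date is 2041-08-01.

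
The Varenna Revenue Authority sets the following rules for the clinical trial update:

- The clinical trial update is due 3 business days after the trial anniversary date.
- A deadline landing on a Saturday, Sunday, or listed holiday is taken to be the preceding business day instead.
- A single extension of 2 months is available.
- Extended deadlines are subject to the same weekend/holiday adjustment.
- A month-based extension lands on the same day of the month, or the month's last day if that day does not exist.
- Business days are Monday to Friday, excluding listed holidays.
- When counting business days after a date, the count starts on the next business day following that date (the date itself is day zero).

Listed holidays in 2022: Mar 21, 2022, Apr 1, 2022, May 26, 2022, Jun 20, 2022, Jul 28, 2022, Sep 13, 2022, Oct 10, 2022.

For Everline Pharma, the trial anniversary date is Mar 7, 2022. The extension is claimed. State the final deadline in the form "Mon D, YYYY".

May 10, 2022

Starting the day after Mar 7, 2022 and counting 3 business days lands on Mar 10, 2022.
Since Mar 10, 2022 is a Thursday and not a holiday, the date is unchanged.
Add 2 months to Mar 10, 2022: May 10, 2022.
Since May 10, 2022 is a Tuesday and not a holiday, the date is unchanged.
Deadline: May 10, 2022.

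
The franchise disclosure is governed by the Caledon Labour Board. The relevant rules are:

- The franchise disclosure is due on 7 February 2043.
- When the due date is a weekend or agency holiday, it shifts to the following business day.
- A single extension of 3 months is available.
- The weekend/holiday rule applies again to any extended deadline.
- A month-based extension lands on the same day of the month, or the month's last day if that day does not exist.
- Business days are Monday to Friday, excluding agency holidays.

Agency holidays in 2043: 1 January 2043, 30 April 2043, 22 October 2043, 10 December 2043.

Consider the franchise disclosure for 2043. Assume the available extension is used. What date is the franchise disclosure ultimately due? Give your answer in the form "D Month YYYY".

The statutory due date is 7 February 2043.
7 February 2043 is a Saturday, so it moves to the next business day, 9 February 2043 (Monday).
The 3 months extension carries 9 February 2043 to 9 May 2043.
9 May 2043 is a Saturday, so it moves to the next business day, 11 May 2043 (Monday).
Deadline: 11 May 2043.

11 May 2043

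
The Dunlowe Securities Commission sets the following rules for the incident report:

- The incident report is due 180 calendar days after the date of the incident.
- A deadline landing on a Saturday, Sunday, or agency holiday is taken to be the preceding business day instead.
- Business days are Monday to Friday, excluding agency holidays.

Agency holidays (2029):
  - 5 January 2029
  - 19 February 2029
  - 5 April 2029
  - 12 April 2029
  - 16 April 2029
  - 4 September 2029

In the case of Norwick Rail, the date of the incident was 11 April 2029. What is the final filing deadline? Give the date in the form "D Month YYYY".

180 calendar days after 11 April 2029 is 8 October 2029.
8 October 2029 falls on a Monday, which is a business day, so no adjustment is needed.
The final due date is 8 October 2029.

8 October 2029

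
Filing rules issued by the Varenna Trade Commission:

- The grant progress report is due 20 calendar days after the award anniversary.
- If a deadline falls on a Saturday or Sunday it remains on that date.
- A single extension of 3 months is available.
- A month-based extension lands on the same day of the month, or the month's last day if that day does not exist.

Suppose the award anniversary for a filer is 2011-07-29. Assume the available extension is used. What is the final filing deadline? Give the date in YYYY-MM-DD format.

From 2011-07-29, 20 calendar days later is 2011-08-18.
2011-08-18 is a Thursday; no weekend or holiday adjustment applies.
Add 3 months to 2011-08-18: 2011-11-18.
2011-11-18 falls on a Friday. The rules make no weekend/holiday allowance, so it remains 2011-11-18.
Deadline: 2011-11-18.

2011-11-18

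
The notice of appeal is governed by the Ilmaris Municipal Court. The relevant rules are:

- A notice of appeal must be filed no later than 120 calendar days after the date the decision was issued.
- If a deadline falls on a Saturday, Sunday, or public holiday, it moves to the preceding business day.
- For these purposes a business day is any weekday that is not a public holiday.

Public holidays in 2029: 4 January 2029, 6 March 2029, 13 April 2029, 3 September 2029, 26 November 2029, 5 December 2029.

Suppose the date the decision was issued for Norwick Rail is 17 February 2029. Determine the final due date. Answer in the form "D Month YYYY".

15 June 2029

120 calendar days after 17 February 2029 is 17 June 2029.
17 June 2029 is a Sunday; the preceding business day is 15 June 2029 (Friday).
Deadline: 15 June 2029.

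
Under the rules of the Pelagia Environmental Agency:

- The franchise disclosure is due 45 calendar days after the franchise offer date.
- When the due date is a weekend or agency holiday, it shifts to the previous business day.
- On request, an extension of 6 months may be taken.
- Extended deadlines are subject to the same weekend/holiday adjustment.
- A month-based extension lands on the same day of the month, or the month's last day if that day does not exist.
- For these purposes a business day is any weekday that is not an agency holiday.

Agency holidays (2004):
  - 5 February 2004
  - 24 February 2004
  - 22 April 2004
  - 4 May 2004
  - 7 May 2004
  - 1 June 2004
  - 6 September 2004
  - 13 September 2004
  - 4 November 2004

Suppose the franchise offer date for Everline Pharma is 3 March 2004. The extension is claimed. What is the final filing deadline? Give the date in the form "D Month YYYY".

Trigger date 3 March 2004 + 45 calendar days = 17 April 2004.
17 April 2004 is a Saturday, so it moves to the preceding business day, 16 April 2004 (Friday).
The 6 months extension carries 16 April 2004 to 16 October 2004.
16 October 2004 is a Saturday, so it moves to the preceding business day, 15 October 2004 (Friday).
The final due date is 15 October 2004.

15 October 2004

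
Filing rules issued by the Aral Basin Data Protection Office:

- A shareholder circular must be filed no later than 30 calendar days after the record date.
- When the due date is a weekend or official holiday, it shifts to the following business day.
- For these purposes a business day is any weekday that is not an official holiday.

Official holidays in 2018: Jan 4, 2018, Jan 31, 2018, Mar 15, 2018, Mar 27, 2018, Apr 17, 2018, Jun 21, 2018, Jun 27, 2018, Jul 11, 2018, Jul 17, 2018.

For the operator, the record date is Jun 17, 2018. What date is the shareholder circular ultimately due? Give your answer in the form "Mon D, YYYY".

Jul 18, 2018

From Jun 17, 2018, 30 calendar days later is Jul 17, 2018.
Jul 17, 2018 falls on a listed holiday. Rolling to the next business day gives Jul 18, 2018, a Wednesday.
Deadline: Jul 18, 2018.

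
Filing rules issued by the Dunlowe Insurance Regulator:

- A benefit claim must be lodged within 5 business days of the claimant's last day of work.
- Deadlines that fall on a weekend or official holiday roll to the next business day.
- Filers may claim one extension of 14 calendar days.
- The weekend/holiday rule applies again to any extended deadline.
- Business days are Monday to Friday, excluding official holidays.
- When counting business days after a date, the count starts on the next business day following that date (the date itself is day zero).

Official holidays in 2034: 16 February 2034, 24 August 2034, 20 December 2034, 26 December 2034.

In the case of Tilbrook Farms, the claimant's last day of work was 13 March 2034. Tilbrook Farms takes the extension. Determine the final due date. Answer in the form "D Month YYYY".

3 April 2034

5 business days after 13 March 2034, excluding weekends and holidays, is 20 March 2034.
20 March 2034 falls on a Monday, which is a business day, so no adjustment is needed.
The 14-calendar-day extension moves the deadline from 20 March 2034 to 3 April 2034.
3 April 2034 falls on a Monday, which is a business day, so no adjustment is needed.
So the filing is due 3 April 2034.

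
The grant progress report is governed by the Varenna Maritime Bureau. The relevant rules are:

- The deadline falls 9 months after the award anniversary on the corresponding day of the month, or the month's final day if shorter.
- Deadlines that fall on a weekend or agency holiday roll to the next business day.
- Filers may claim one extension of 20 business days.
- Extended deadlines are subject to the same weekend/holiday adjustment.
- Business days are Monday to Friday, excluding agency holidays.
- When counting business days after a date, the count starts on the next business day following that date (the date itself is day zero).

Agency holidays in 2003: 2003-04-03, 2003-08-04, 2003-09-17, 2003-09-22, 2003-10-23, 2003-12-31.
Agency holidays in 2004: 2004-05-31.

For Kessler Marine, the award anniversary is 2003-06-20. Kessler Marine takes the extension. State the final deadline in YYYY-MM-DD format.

2004-04-19

9 months after 2003-06-20, on the same day of the month, is 2004-03-20.
2004-03-20 is a Saturday; the next business day is 2004-03-22 (Monday).
Applying the 20-business-day extension: 20 business days after 2004-03-22 is 2004-04-19.
2004-04-19 (Monday) is already a business day.
Deadline: 2004-04-19.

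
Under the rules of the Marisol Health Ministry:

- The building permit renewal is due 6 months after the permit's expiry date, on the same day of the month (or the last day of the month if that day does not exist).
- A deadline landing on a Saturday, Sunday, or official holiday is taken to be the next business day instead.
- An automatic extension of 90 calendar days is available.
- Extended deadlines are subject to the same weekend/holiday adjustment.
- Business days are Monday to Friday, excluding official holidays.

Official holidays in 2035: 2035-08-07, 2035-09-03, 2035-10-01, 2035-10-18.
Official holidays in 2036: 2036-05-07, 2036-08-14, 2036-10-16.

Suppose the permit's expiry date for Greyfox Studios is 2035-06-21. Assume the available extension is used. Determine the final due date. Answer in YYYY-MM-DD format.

2036-03-20

6 months after 2035-06-21, on the same day of the month, is 2035-12-21.
2035-12-21 falls on a Friday, which is a business day, so no adjustment is needed.
Add the 90 calendar-day extension to 2035-12-21: 2036-03-20.
2036-03-20 is a Thursday and not a listed holiday, so it stands.
So the filing is due 2036-03-20.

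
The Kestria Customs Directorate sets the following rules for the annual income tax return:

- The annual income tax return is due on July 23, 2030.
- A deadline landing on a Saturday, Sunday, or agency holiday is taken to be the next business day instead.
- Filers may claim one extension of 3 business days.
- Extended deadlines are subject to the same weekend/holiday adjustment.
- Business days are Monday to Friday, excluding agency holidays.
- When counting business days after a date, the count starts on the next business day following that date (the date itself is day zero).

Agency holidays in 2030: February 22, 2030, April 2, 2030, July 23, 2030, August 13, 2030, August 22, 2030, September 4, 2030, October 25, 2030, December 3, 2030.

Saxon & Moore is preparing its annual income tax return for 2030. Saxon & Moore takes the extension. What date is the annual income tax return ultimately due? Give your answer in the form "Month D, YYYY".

The stated deadline is July 23, 2030.
Because July 23, 2030 is a listed holiday, the deadline becomes July 24, 2030 (Wednesday).
The 3-business-day extension runs from July 24, 2030 to July 29, 2030.
July 29, 2030 is a Monday and not a listed holiday, so it stands.
So the filing is due July 29, 2030.

July 29, 2030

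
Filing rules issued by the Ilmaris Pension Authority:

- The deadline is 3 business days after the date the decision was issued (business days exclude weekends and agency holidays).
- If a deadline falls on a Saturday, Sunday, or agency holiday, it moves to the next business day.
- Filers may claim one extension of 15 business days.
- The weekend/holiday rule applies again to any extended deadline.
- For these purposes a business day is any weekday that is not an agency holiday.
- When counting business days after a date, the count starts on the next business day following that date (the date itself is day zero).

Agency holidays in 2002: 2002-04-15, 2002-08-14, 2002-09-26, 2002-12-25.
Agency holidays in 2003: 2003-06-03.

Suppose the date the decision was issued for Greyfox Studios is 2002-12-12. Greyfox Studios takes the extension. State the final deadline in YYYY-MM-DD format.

2003-01-08

3 business days after 2002-12-12, excluding weekends and holidays, is 2002-12-17.
2002-12-17 falls on a Tuesday, which is a business day, so no adjustment is needed.
The 15-business-day extension runs from 2002-12-17 to 2003-01-08.
2003-01-08 is a Wednesday and not a listed holiday, so it stands.
So the filing is due 2003-01-08.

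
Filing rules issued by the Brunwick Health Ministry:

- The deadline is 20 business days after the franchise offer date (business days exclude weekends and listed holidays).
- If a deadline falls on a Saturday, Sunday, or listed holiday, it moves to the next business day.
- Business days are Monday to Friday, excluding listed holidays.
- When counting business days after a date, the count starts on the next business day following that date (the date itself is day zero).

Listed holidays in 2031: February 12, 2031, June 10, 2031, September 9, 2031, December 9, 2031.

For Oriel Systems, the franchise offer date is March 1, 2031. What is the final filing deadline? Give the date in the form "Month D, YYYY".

March 28, 2031

Starting the day after March 1, 2031 and counting 20 business days lands on March 28, 2031.
March 28, 2031 (Friday) is already a business day.
Final deadline: March 28, 2031.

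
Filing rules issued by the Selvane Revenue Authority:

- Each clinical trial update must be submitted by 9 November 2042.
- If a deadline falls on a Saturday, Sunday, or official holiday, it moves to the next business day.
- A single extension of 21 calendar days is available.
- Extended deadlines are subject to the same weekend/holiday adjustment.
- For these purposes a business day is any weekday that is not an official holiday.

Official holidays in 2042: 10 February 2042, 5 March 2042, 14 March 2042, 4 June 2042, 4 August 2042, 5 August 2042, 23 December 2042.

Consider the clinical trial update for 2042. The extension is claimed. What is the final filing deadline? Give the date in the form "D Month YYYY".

The stated deadline is 9 November 2042.
Because 9 November 2042 is a Sunday, the deadline becomes 10 November 2042 (Monday).
Applying the 21-calendar-day extension: 10 November 2042 + 21 days = 1 December 2042.
1 December 2042 falls on a Monday, which is a business day, so no adjustment is needed.
So the filing is due 1 December 2042.

1 December 2042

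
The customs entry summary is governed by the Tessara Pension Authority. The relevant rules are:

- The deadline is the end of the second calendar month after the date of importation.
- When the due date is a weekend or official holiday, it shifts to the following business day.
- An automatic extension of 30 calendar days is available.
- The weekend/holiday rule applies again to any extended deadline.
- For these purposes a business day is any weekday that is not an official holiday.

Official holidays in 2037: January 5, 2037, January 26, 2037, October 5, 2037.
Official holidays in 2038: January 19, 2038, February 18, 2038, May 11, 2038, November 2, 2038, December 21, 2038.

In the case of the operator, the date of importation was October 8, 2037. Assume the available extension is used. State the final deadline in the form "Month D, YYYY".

February 1, 2038

2 months after October 8, 2037 is December 2037; that month ends on December 31, 2037.
Since December 31, 2037 is a Thursday and not a holiday, the date is unchanged.
Applying the 30-calendar-day extension: December 31, 2037 + 30 days = January 30, 2038.
January 30, 2038 is a Saturday, so it moves to the next business day, February 1, 2038 (Monday).
The final due date is February 1, 2038.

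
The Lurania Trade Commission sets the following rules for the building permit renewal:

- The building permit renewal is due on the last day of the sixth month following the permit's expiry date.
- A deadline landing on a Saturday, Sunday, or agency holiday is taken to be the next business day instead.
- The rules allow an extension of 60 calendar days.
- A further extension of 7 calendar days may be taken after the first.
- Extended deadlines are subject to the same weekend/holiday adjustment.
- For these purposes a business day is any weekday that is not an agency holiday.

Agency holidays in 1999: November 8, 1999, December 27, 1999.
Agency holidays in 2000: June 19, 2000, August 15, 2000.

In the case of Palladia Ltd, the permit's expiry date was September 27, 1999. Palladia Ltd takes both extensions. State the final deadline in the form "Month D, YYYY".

6 months after September 27, 1999 is March 2000; that month ends on March 31, 2000.
March 31, 2000 (Friday) is already a business day.
With the 60-day extension, March 31, 2000 becomes May 30, 2000.
May 30, 2000 is a Tuesday and not a listed holiday, so it stands.
Applying the 7-calendar-day extension: May 30, 2000 + 7 days = June 6, 2000.
Since June 6, 2000 is a Tuesday and not a holiday, the date is unchanged.
Final deadline: June 6, 2000.

June 6, 2000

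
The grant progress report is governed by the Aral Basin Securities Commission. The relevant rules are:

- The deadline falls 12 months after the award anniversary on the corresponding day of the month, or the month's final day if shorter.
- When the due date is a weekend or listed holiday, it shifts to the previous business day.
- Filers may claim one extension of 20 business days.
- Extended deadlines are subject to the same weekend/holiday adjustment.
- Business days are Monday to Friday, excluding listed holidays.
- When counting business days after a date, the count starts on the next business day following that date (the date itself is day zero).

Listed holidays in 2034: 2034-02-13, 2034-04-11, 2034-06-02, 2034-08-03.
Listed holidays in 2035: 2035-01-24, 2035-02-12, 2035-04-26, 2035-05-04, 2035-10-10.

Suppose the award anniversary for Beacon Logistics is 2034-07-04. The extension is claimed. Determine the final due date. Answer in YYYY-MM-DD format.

12 months after 2034-07-04, on the same day of the month, is 2035-07-04.
2035-07-04 (Wednesday) is already a business day.
The 20-business-day extension runs from 2035-07-04 to 2035-08-01.
2035-08-01 (Wednesday) is already a business day.
Final deadline: 2035-08-01.

2035-08-01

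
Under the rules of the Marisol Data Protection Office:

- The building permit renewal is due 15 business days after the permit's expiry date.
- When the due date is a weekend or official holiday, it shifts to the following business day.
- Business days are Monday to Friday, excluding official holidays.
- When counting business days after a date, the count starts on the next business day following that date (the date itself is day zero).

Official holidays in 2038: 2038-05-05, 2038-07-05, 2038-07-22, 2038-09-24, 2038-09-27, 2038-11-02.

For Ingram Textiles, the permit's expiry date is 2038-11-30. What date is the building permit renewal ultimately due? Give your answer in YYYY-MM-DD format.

Starting the day after 2038-11-30 and counting 15 business days lands on 2038-12-21.
2038-12-21 (Tuesday) is already a business day.
Deadline: 2038-12-21.

2038-12-21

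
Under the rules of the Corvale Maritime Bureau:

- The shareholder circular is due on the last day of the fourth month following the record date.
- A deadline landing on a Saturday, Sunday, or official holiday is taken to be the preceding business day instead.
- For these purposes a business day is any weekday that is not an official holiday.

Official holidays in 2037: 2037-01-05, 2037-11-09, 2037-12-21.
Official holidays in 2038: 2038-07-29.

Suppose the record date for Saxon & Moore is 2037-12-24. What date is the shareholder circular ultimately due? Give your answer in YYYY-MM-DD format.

The fourth month after 2037-12-24 is April 2038, whose last day is 2038-04-30.
2038-04-30 is a Friday and not a listed holiday, so it stands.
So the filing is due 2038-04-30.

2038-04-30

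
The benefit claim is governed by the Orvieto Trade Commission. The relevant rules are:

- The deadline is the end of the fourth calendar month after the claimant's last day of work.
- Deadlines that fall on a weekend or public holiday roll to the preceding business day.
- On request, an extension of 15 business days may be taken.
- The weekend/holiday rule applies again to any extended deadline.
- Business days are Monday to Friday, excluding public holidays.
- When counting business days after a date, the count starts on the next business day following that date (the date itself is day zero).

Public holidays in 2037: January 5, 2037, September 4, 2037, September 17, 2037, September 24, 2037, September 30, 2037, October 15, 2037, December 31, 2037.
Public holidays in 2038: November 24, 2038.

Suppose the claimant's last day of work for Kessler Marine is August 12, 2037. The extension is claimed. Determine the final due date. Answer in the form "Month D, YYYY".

January 21, 2038

4 months after August 12, 2037 falls in December 2037; the last day of that month is December 31, 2037.
Because December 31, 2037 is a listed holiday, the deadline becomes December 30, 2037 (Wednesday).
Counting 15 further business days from December 30, 2037 reaches January 21, 2038.
January 21, 2038 is a Thursday and not a listed holiday, so it stands.
Final deadline: January 21, 2038.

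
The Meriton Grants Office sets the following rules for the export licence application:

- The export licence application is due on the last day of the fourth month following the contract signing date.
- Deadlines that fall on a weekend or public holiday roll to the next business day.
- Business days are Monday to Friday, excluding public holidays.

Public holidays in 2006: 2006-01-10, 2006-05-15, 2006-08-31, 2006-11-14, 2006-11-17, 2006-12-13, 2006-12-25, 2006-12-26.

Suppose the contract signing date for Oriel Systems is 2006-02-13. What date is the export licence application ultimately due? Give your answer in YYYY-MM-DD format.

4 months after 2006-02-13 falls in June 2006; the last day of that month is 2006-06-30.
2006-06-30 falls on a Friday, which is a business day, so no adjustment is needed.
Deadline: 2006-06-30.

2006-06-30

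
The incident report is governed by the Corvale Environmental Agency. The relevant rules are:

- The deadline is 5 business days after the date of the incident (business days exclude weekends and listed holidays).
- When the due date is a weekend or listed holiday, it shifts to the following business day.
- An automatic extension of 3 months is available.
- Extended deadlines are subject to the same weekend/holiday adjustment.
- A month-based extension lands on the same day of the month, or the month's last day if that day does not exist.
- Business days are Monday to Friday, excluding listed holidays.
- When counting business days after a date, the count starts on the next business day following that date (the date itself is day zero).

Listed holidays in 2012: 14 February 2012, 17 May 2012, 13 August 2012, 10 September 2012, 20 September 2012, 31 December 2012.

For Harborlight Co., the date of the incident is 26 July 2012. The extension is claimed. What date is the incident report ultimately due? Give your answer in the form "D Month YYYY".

2 November 2012

5 business days after 26 July 2012, excluding weekends and holidays, is 2 August 2012.
Since 2 August 2012 is a Thursday and not a holiday, the date is unchanged.
Add 3 months to 2 August 2012: 2 November 2012.
2 November 2012 is a Friday and not a listed holiday, so it stands.
So the filing is due 2 November 2012.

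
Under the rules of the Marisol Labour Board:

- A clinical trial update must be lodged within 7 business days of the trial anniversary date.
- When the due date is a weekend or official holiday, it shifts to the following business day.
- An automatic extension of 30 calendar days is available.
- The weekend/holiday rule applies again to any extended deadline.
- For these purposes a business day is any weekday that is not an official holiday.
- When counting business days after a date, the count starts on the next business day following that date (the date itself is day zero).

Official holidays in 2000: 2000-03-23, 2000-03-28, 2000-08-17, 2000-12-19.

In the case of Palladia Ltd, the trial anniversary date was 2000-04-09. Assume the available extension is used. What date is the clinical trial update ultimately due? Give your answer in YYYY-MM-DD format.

7 business days after 2000-04-09, excluding weekends and holidays, is 2000-04-18.
2000-04-18 (Tuesday) is already a business day.
Add the 30 calendar-day extension to 2000-04-18: 2000-05-18.
2000-05-18 is a Thursday and not a listed holiday, so it stands.
The final due date is 2000-05-18.

2000-05-18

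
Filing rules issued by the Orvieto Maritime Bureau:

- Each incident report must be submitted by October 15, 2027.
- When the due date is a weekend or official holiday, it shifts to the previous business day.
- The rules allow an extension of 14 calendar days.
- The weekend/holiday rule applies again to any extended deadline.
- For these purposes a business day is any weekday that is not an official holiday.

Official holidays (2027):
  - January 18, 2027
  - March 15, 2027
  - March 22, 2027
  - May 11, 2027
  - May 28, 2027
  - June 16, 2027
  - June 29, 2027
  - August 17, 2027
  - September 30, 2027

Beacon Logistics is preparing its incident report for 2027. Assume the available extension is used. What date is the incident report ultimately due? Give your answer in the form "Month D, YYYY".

October 29, 2027

The stated deadline is October 15, 2027.
October 15, 2027 is a Friday and not a listed holiday, so it stands.
The 14-calendar-day extension moves the deadline from October 15, 2027 to October 29, 2027.
October 29, 2027 (Friday) is already a business day.
Deadline: October 29, 2027.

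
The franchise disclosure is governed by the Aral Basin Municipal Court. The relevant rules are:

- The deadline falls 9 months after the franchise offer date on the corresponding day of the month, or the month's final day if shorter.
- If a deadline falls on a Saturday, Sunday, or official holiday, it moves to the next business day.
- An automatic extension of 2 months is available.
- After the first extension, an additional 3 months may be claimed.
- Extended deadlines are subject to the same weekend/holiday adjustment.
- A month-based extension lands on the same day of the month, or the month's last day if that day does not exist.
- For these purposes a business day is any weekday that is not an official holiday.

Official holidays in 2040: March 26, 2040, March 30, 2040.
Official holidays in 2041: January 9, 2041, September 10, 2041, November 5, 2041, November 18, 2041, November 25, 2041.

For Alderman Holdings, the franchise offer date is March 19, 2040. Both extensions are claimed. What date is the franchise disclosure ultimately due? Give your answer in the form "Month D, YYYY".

May 20, 2041

9 months from March 19, 2040 is December 19, 2040.
December 19, 2040 is a Wednesday and not a listed holiday, so it stands.
Applying the 2 months extension: 2 months after December 19, 2040 is February 19, 2041.
Since February 19, 2041 is a Tuesday and not a holiday, the date is unchanged.
The 3 months extension carries February 19, 2041 to May 19, 2041.
May 19, 2041 is a Sunday, so it moves to the next business day, May 20, 2041 (Monday).
So the filing is due May 20, 2041.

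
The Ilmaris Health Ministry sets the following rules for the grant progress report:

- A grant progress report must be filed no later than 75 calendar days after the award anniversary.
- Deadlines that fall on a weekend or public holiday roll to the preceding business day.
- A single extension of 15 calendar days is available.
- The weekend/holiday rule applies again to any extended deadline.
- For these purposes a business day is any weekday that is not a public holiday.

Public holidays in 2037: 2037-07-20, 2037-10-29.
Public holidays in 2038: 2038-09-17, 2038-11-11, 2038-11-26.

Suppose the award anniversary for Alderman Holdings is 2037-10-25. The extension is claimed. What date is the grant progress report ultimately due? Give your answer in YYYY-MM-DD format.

2038-01-22

75 calendar days after 2037-10-25 is 2038-01-08.
2038-01-08 falls on a Friday, which is a business day, so no adjustment is needed.
The 15-calendar-day extension moves the deadline from 2038-01-08 to 2038-01-23.
2038-01-23 is a Saturday, so it moves to the preceding business day, 2038-01-22 (Friday).
Deadline: 2038-01-22.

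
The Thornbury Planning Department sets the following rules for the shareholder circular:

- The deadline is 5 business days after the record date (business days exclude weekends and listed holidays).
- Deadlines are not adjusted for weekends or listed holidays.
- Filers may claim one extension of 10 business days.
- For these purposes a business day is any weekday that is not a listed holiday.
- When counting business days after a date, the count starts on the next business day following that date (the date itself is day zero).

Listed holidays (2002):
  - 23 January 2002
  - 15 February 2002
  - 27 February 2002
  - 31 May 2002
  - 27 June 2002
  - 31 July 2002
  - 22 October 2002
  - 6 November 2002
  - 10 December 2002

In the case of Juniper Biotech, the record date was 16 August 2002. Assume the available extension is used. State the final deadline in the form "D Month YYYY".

6 September 2002

Starting the day after 16 August 2002 and counting 5 business days lands on 23 August 2002.
23 August 2002 falls on a Friday. The rules make no weekend/holiday allowance, so it remains 23 August 2002.
The 10-business-day extension runs from 23 August 2002 to 6 September 2002.
6 September 2002 is a Friday; no weekend or holiday adjustment applies.
The final due date is 6 September 2002.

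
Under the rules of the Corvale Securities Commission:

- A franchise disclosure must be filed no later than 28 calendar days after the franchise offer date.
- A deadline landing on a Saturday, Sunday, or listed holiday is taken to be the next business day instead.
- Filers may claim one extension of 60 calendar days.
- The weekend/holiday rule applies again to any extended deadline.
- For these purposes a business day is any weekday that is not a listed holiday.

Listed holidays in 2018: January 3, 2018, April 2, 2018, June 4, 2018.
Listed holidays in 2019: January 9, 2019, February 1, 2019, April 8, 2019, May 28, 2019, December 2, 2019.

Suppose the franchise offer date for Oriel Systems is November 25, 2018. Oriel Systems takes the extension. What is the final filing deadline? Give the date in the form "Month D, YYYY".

Adding 28 calendar days to November 25, 2018 gives December 23, 2018.
December 23, 2018 is a Sunday, so it moves to the next business day, December 24, 2018 (Monday).
Add the 60 calendar-day extension to December 24, 2018: February 22, 2019.
February 22, 2019 (Friday) is already a business day.
Final deadline: February 22, 2019.

February 22, 2019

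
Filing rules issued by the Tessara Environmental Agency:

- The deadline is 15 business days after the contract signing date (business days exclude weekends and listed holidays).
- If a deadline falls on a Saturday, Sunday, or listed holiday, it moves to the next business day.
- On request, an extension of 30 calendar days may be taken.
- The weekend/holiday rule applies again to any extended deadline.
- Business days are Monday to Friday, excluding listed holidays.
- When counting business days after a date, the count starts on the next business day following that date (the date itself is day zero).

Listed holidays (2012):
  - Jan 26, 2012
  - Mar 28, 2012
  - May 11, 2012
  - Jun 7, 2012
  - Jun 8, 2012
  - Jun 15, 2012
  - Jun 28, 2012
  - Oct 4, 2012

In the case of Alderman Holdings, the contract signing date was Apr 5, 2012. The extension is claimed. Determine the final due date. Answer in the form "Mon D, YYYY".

15 business days after Apr 5, 2012, excluding weekends and holidays, is Apr 26, 2012.
Apr 26, 2012 (Thursday) is already a business day.
Applying the 30-calendar-day extension: Apr 26, 2012 + 30 days = May 26, 2012.
May 26, 2012 is a Saturday; the next business day is May 28, 2012 (Monday).
Deadline: May 28, 2012.

May 28, 2012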